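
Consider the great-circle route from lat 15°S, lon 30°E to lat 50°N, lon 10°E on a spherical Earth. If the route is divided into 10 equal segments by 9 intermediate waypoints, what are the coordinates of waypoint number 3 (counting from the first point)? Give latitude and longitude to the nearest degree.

≈ lat 5°N, lon 25°E

From cos δ = sin φ₁ sin φ₂ + cos φ₁ cos φ₂ cos Δλ, the central angle is δ ≈ 1.175 rad (67.3°).
Interpolate at f = 3/10 with slerp weights a = sin((1−f)δ)/sin δ ≈ 0.794, b = sin(fδ)/sin δ ≈ 0.374.
p = a·p₁ + b·p₂ ≈ (0.901, 0.425, 0.081); φ = arcsin(p_z) ≈ 4.65°, λ = atan2(p_y, p_x) ≈ 25.27°.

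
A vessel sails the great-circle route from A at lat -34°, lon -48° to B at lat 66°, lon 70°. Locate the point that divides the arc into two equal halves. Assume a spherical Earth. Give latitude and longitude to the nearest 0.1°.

≈ lat 25.8°, lon -18.6°

The haversine formula gives a central angle δ ≈ 2.304 rad (132.0°) between the endpoints.
Interpolate at f = 1/2 with slerp weights a = sin((1−f)δ)/sin δ ≈ 1.229, b = sin(fδ)/sin δ ≈ 1.229.
p = a·p₁ + b·p₂ ≈ (0.853, -0.288, 0.436); φ = arcsin(p_z) ≈ 25.82°, λ = atan2(p_y, p_x) ≈ -18.63°.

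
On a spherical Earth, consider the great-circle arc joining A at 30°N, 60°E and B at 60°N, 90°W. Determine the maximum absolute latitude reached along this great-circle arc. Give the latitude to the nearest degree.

The great circle lies in the plane with unit normal n̂ = (p₁ × p₂)/|p₁ × p₂|.
Here n̂_z ≈ -0.217; the vertex latitude is φ_max = arccos|n̂_z| ≈ 77.5°.
Check via Clairaut: cos φ_max = |cos φ₁| · sin C = cos(30.0°)·sin(14.5°) ≈ 0.217, again giving ≈ 77.5°.

≈ 77°N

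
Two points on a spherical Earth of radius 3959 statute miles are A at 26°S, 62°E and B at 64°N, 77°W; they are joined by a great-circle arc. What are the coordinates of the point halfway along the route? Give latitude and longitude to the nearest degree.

≈ 36°N, 35°E

Convert each endpoint to a unit vector on the sphere (x = cos φ cos λ, y = cos φ sin λ, z = sin φ).
The central angle between the endpoints is δ = arccos(p₁·p₂) ≈ 2.334 rad (133.7°).
Interpolate at f = 1/2 with slerp weights a = sin((1−f)δ)/sin δ ≈ 1.273, b = sin(fδ)/sin δ ≈ 1.273.
p = a·p₁ + b·p₂ ≈ (0.663, 0.466, 0.586); φ = arcsin(p_z) ≈ 35.88°, λ = atan2(p_y, p_x) ≈ 35.14°.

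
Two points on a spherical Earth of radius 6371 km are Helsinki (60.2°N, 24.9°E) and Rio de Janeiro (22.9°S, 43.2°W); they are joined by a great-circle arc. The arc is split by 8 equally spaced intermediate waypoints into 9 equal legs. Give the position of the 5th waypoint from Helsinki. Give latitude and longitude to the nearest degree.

Convert each endpoint to a unit vector on the sphere (x = cos φ cos λ, y = cos φ sin λ, z = sin φ).
The central angle between the endpoints is δ = arccos(p₁·p₂) ≈ 1.738 rad (99.6°).
Interpolate at f = 5/9 with slerp weights a = sin((1−f)δ)/sin δ ≈ 0.708, b = sin(fδ)/sin δ ≈ 0.834.
p = a·p₁ + b·p₂ ≈ (0.879, -0.378, 0.290); φ = arcsin(p_z) ≈ 16.84°, λ = atan2(p_y, p_x) ≈ -23.26°.

≈ 17°N, 23°W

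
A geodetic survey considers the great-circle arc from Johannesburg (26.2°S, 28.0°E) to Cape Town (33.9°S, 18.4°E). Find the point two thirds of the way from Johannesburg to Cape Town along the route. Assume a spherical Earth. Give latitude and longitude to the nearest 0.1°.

Convert each endpoint to a unit vector on the sphere (x = cos φ cos λ, y = cos φ sin λ, z = sin φ).
The central angle between the endpoints is δ = arccos(p₁·p₂) ≈ 0.198 rad (11.3°).
Interpolate at f = 2/3 with slerp weights a = sin((1−f)δ)/sin δ ≈ 0.335, b = sin(fδ)/sin δ ≈ 0.669.
p = a·p₁ + b·p₂ ≈ (0.793, 0.317, -0.521); φ = arcsin(p_z) ≈ -31.41°, λ = atan2(p_y, p_x) ≈ 21.77°.

≈ 31.4°S, 21.8°E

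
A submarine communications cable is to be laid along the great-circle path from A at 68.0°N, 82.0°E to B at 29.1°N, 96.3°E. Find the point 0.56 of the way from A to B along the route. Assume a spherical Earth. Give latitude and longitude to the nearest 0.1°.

From cos δ = sin φ₁ sin φ₂ + cos φ₁ cos φ₂ cos Δλ, the central angle is δ ≈ 0.695 rad (39.8°).
Interpolate at f = 0.56 with slerp weights a = sin((1−f)δ)/sin δ ≈ 0.470, b = sin(fδ)/sin δ ≈ 0.593.
p = a·p₁ + b·p₂ ≈ (-0.032, 0.689, 0.724); φ = arcsin(p_z) ≈ 46.39°, λ = atan2(p_y, p_x) ≈ 92.68°.

≈ 46.4°N, 92.7°E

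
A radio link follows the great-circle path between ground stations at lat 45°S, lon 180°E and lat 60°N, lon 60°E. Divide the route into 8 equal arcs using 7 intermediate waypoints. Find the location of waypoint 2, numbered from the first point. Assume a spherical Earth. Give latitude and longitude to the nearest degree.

≈ lat 17°S, lon 155°E

The haversine formula gives a central angle δ ≈ 2.480 rad (142.1°) between the endpoints.
Interpolate at f = 2/8 with slerp weights a = sin((1−f)δ)/sin δ ≈ 1.560, b = sin(fδ)/sin δ ≈ 0.946.
p = a·p₁ + b·p₂ ≈ (-0.867, 0.410, -0.284); φ = arcsin(p_z) ≈ -16.50°, λ = atan2(p_y, p_x) ≈ 154.71°.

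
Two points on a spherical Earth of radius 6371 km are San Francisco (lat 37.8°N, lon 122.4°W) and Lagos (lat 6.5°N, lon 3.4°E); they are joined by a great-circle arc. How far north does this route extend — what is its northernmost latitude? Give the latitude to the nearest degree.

≈ 46°N

The great circle lies in the plane with unit normal n̂ = (p₁ × p₂)/|p₁ × p₂|.
Here n̂_z ≈ +0.691; the vertex latitude is φ_max = arccos|n̂_z| ≈ 46.3°.
Check via Clairaut: cos φ_max = |cos φ₁| · sin C = cos(37.8°)·sin(61.1°) ≈ 0.691, again giving ≈ 46.3°.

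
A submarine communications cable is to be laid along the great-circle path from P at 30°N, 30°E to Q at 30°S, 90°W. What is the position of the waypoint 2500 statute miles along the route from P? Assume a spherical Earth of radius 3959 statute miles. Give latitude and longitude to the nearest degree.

≈ 15°N, 6°W

Write both endpoints as unit vectors p₁, p₂ with components (cos φ cos λ, cos φ sin λ, sin φ).
The central angle between the endpoints is δ = arccos(p₁·p₂) ≈ 2.246 rad (128.7°). The total great-circle distance is δ·R ≈ 2.246 × 3959 ≈ 8892 mi, so the target fraction is f = 2500/8892 ≈ 0.281.
Interpolate at f ≈ 0.281 with slerp weights a = sin((1−f)δ)/sin δ ≈ 1.280, b = sin(fδ)/sin δ ≈ 0.756.
p = a·p₁ + b·p₂ ≈ (0.960, -0.101, 0.262); φ = arcsin(p_z) ≈ 15.18°, λ = atan2(p_y, p_x) ≈ -5.99°.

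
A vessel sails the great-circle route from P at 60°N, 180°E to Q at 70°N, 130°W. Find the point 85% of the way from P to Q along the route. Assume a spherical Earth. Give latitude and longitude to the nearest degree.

The haversine formula gives a central angle δ ≈ 0.393 rad (22.5°) between the endpoints.
Interpolate at f = 0.85 with slerp weights a = sin((1−f)δ)/sin δ ≈ 0.154, b = sin(fδ)/sin δ ≈ 0.856.
p = a·p₁ + b·p₂ ≈ (-0.265, -0.224, 0.938); φ = arcsin(p_z) ≈ 69.68°, λ = atan2(p_y, p_x) ≈ -139.77°.

≈ 70°N, 140°W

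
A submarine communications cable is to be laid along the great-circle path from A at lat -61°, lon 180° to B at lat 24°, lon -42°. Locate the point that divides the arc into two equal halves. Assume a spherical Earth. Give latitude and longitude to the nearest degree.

Write both endpoints as unit vectors p₁, p₂ with components (cos φ cos λ, cos φ sin λ, sin φ).
The central angle between the endpoints is δ = arccos(p₁·p₂) ≈ 2.325 rad (133.2°).
Interpolate at f = 1/2 with slerp weights a = sin((1−f)δ)/sin δ ≈ 1.260, b = sin(fδ)/sin δ ≈ 1.260.
p = a·p₁ + b·p₂ ≈ (0.244, -0.770, -0.589); φ = arcsin(p_z) ≈ -36.11°, λ = atan2(p_y, p_x) ≈ -72.38°.

≈ lat -36°, lon -72°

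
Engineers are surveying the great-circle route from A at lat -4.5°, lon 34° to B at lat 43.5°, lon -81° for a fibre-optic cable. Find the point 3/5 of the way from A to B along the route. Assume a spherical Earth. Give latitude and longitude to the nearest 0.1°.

≈ lat 38.2°, lon -21.4°

From cos δ = sin φ₁ sin φ₂ + cos φ₁ cos φ₂ cos Δλ, the central angle is δ ≈ 1.939 rad (111.1°).
Interpolate at f = 3/5 with slerp weights a = sin((1−f)δ)/sin δ ≈ 0.750, b = sin(fδ)/sin δ ≈ 0.984.
p = a·p₁ + b·p₂ ≈ (0.732, -0.287, 0.618); φ = arcsin(p_z) ≈ 38.20°, λ = atan2(p_y, p_x) ≈ -21.39°.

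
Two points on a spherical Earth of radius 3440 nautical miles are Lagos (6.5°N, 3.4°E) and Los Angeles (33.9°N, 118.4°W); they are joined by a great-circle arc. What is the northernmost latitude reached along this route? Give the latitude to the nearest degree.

≈ 41°N

The great circle lies in the plane with unit normal n̂ = (p₁ × p₂)/|p₁ × p₂|.
Here n̂_z ≈ -0.755; the vertex latitude is φ_max = arccos|n̂_z| ≈ 41.0°.
Check via Clairaut: cos φ_max = |cos φ₁| · sin C = cos(6.5°)·sin(49.4°) ≈ 0.755, again giving ≈ 41.0°.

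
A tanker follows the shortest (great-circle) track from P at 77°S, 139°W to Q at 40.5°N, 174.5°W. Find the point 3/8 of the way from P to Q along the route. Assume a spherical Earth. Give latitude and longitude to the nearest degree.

≈ 34°S, 164°W

Convert each endpoint to a unit vector on the sphere (x = cos φ cos λ, y = cos φ sin λ, z = sin φ).
The central angle between the endpoints is δ = arccos(p₁·p₂) ≈ 2.087 rad (119.6°).
Interpolate at f = 3/8 with slerp weights a = sin((1−f)δ)/sin δ ≈ 1.109, b = sin(fδ)/sin δ ≈ 0.811.
p = a·p₁ + b·p₂ ≈ (-0.802, -0.223, -0.554); φ = arcsin(p_z) ≈ -33.66°, λ = atan2(p_y, p_x) ≈ -164.47°.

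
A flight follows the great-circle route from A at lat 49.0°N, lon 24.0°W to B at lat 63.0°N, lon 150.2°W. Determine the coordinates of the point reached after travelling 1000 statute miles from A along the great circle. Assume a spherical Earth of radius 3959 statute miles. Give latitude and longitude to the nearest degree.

From cos δ = sin φ₁ sin φ₂ + cos φ₁ cos φ₂ cos Δλ, the central angle is δ ≈ 1.051 rad (60.2°). The total great-circle distance is δ·R ≈ 1.051 × 3959 ≈ 4162 mi, so the target fraction is f = 1000/4162 ≈ 0.240.
Interpolate at f ≈ 0.240 with slerp weights a = sin((1−f)δ)/sin δ ≈ 0.825, b = sin(fδ)/sin δ ≈ 0.288.
p = a·p₁ + b·p₂ ≈ (0.381, -0.285, 0.879); φ = arcsin(p_z) ≈ 61.57°, λ = atan2(p_y, p_x) ≈ -36.80°.

≈ lat 62°N, lon 37°W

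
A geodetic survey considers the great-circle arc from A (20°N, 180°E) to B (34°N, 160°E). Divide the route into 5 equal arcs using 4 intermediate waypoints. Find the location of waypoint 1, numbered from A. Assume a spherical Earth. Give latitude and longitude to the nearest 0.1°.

Convert each endpoint to a unit vector on the sphere (x = cos φ cos λ, y = cos φ sin λ, z = sin φ).
The central angle between the endpoints is δ = arccos(p₁·p₂) ≈ 0.394 rad (22.6°).
Interpolate at f = 1/5 with slerp weights a = sin((1−f)δ)/sin δ ≈ 0.808, b = sin(fδ)/sin δ ≈ 0.205.
p = a·p₁ + b·p₂ ≈ (-0.919, 0.058, 0.391); φ = arcsin(p_z) ≈ 23.01°, λ = atan2(p_y, p_x) ≈ 176.38°.

≈ (23.0°N, 176.4°E)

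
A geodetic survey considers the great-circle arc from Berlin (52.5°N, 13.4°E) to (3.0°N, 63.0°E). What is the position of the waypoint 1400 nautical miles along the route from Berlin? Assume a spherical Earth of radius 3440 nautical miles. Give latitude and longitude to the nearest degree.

The haversine formula gives a central angle δ ≈ 1.120 rad (64.2°) between the endpoints. The total great-circle distance is δ·R ≈ 1.120 × 3440 ≈ 3853 nmi, so the target fraction is f = 1400/3853 ≈ 0.363.
Interpolate at f ≈ 0.363 with slerp weights a = sin((1−f)δ)/sin δ ≈ 0.727, b = sin(fδ)/sin δ ≈ 0.440.
p = a·p₁ + b·p₂ ≈ (0.630, 0.494, 0.600); φ = arcsin(p_z) ≈ 36.84°, λ = atan2(p_y, p_x) ≈ 38.10°.

≈ (37°N, 38°E)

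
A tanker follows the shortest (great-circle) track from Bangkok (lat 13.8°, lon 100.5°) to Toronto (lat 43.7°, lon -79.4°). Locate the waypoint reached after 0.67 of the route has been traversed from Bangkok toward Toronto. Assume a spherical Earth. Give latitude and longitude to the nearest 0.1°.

≈ lat 84.1°, lon -78.7°

Write both endpoints as unit vectors p₁, p₂ with components (cos φ cos λ, cos φ sin λ, sin φ).
The central angle between the endpoints is δ = arccos(p₁·p₂) ≈ 2.138 rad (122.5°).
Interpolate at f = 0.67 with slerp weights a = sin((1−f)δ)/sin δ ≈ 0.769, b = sin(fδ)/sin δ ≈ 1.174.
p = a·p₁ + b·p₂ ≈ (0.020, -0.100, 0.995); φ = arcsin(p_z) ≈ 84.12°, λ = atan2(p_y, p_x) ≈ -78.67°.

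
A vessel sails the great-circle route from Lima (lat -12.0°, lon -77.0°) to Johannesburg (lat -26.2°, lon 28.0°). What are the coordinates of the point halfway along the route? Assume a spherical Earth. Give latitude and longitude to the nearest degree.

≈ lat -30°, lon -28°

Convert each endpoint to a unit vector on the sphere (x = cos φ cos λ, y = cos φ sin λ, z = sin φ).
The central angle between the endpoints is δ = arccos(p₁·p₂) ≈ 1.707 rad (97.8°).
Interpolate at f = 1/2 with slerp weights a = sin((1−f)δ)/sin δ ≈ 0.760, b = sin(fδ)/sin δ ≈ 0.760.
p = a·p₁ + b·p₂ ≈ (0.770, -0.404, -0.494); φ = arcsin(p_z) ≈ -29.59°, λ = atan2(p_y, p_x) ≈ -27.72°.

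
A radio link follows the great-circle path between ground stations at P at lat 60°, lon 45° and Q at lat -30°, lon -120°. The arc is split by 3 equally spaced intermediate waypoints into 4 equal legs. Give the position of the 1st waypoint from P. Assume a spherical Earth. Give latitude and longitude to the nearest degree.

Convert each endpoint to a unit vector on the sphere (x = cos φ cos λ, y = cos φ sin λ, z = sin φ).
The central angle between the endpoints is δ = arccos(p₁·p₂) ≈ 2.589 rad (148.4°).
Interpolate at f = 1/4 with slerp weights a = sin((1−f)δ)/sin δ ≈ 1.776, b = sin(fδ)/sin δ ≈ 1.149.
p = a·p₁ + b·p₂ ≈ (0.130, -0.234, 0.963); φ = arcsin(p_z) ≈ 74.46°, λ = atan2(p_y, p_x) ≈ -60.89°.

≈ lat 74°, lon -61°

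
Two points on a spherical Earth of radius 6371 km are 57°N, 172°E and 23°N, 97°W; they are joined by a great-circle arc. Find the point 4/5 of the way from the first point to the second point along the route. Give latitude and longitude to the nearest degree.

Write both endpoints as unit vectors p₁, p₂ with components (cos φ cos λ, cos φ sin λ, sin φ).
The central angle between the endpoints is δ = arccos(p₁·p₂) ≈ 1.246 rad (71.4°).
Interpolate at f = 4/5 with slerp weights a = sin((1−f)δ)/sin δ ≈ 0.260, b = sin(fδ)/sin δ ≈ 0.886.
p = a·p₁ + b·p₂ ≈ (-0.240, -0.790, 0.564); φ = arcsin(p_z) ≈ 34.37°, λ = atan2(p_y, p_x) ≈ -106.89°.

≈ 34°N, 107°W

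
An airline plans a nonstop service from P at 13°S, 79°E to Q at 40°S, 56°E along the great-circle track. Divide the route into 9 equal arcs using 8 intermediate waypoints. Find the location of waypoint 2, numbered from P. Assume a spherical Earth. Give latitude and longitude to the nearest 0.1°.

Convert each endpoint to a unit vector on the sphere (x = cos φ cos λ, y = cos φ sin λ, z = sin φ).
The central angle between the endpoints is δ = arccos(p₁·p₂) ≈ 0.589 rad (33.7°).
Interpolate at f = 2/9 with slerp weights a = sin((1−f)δ)/sin δ ≈ 0.796, b = sin(fδ)/sin δ ≈ 0.235.
p = a·p₁ + b·p₂ ≈ (0.249, 0.911, -0.330); φ = arcsin(p_z) ≈ -19.27°, λ = atan2(p_y, p_x) ≈ 74.73°.

≈ 19.3°S, 74.7°E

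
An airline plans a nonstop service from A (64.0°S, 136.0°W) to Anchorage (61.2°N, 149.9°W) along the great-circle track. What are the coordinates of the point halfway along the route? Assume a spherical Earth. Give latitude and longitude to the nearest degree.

Convert each endpoint to a unit vector on the sphere (x = cos φ cos λ, y = cos φ sin λ, z = sin φ).
The central angle between the endpoints is δ = arccos(p₁·p₂) ≈ 2.193 rad (125.6°).
Interpolate at f = 1/2 with slerp weights a = sin((1−f)δ)/sin δ ≈ 1.095, b = sin(fδ)/sin δ ≈ 1.095.
p = a·p₁ + b·p₂ ≈ (-0.801, -0.598, -0.025); φ = arcsin(p_z) ≈ -1.41°, λ = atan2(p_y, p_x) ≈ -143.28°.

≈ (1°S, 143°W)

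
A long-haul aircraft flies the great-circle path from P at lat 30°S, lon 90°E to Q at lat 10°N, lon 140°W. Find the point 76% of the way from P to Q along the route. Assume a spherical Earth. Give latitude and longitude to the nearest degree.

From cos δ = sin φ₁ sin φ₂ + cos φ₁ cos φ₂ cos Δλ, the central angle is δ ≈ 2.259 rad (129.4°).
Interpolate at f = 0.76 with slerp weights a = sin((1−f)δ)/sin δ ≈ 0.668, b = sin(fδ)/sin δ ≈ 1.281.
p = a·p₁ + b·p₂ ≈ (-0.966, -0.232, -0.112); φ = arcsin(p_z) ≈ -6.41°, λ = atan2(p_y, p_x) ≈ -166.48°.

≈ lat 6°S, lon 166°W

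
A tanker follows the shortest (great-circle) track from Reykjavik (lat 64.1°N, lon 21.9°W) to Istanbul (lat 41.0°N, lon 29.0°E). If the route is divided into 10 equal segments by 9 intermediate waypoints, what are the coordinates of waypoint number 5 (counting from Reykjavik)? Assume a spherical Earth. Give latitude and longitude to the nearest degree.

Convert each endpoint to a unit vector on the sphere (x = cos φ cos λ, y = cos φ sin λ, z = sin φ).
The central angle between the endpoints is δ = arccos(p₁·p₂) ≈ 0.647 rad (37.1°).
Interpolate at f = 5/10 with slerp weights a = sin((1−f)δ)/sin δ ≈ 0.527, b = sin(fδ)/sin δ ≈ 0.527.
p = a·p₁ + b·p₂ ≈ (0.562, 0.107, 0.820); φ = arcsin(p_z) ≈ 55.12°, λ = atan2(p_y, p_x) ≈ 10.79°.

≈ lat 55°N, lon 11°E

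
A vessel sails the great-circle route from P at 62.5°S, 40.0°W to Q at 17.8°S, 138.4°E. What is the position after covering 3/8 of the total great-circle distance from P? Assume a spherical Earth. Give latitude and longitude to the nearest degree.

From cos δ = sin φ₁ sin φ₂ + cos φ₁ cos φ₂ cos Δλ, the central angle is δ ≈ 1.740 rad (99.7°).
Interpolate at f = 3/8 with slerp weights a = sin((1−f)δ)/sin δ ≈ 0.898, b = sin(fδ)/sin δ ≈ 0.616.
p = a·p₁ + b·p₂ ≈ (-0.121, 0.123, -0.985); φ = arcsin(p_z) ≈ -80.08°, λ = atan2(p_y, p_x) ≈ 134.54°.

≈ 80°S, 135°E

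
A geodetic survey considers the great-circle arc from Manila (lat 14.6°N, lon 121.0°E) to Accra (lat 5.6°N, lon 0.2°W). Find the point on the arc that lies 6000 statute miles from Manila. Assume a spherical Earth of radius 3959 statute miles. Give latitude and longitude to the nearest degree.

≈ lat 15°N, lon 30°E

Convert each endpoint to a unit vector on the sphere (x = cos φ cos λ, y = cos φ sin λ, z = sin φ).
The central angle between the endpoints is δ = arccos(p₁·p₂) ≈ 2.065 rad (118.3°). The total great-circle distance is δ·R ≈ 2.065 × 3959 ≈ 8175 mi, so the target fraction is f = 6000/8175 ≈ 0.734.
Interpolate at f ≈ 0.734 with slerp weights a = sin((1−f)δ)/sin δ ≈ 0.593, b = sin(fδ)/sin δ ≈ 1.134.
p = a·p₁ + b·p₂ ≈ (0.833, 0.488, 0.260); φ = arcsin(p_z) ≈ 15.08°, λ = atan2(p_y, p_x) ≈ 30.37°.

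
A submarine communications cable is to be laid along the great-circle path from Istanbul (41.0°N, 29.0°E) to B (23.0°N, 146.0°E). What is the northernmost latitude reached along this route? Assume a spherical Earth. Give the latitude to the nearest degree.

≈ 52°N

The great circle lies in the plane with unit normal n̂ = (p₁ × p₂)/|p₁ × p₂|.
Here n̂_z ≈ +0.620; the vertex latitude is φ_max = arccos|n̂_z| ≈ 51.7°.
Check via Clairaut: cos φ_max = |cos φ₁| · sin C = cos(41.0°)·sin(55.2°) ≈ 0.620, again giving ≈ 51.7°.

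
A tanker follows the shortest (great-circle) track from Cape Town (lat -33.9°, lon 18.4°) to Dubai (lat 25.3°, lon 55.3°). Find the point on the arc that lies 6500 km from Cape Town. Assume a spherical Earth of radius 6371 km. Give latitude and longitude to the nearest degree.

≈ lat 16°, lon 50°

The haversine formula gives a central angle δ ≈ 1.201 rad (68.8°) between the endpoints. The total great-circle distance is δ·R ≈ 1.201 × 6371 ≈ 7650 km, so the target fraction is f = 6500/7650 ≈ 0.850.
Interpolate at f ≈ 0.850 with slerp weights a = sin((1−f)δ)/sin δ ≈ 0.192, b = sin(fδ)/sin δ ≈ 0.914.
p = a·p₁ + b·p₂ ≈ (0.622, 0.730, 0.283); φ = arcsin(p_z) ≈ 16.46°, λ = atan2(p_y, p_x) ≈ 49.56°.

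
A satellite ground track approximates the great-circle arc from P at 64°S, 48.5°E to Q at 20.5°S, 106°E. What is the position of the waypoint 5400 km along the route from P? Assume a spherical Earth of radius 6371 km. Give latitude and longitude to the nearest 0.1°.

Convert each endpoint to a unit vector on the sphere (x = cos φ cos λ, y = cos φ sin λ, z = sin φ).
The central angle between the endpoints is δ = arccos(p₁·p₂) ≈ 1.006 rad (57.6°). The total great-circle distance is δ·R ≈ 1.006 × 6371 ≈ 6408 km, so the target fraction is f = 5400/6408 ≈ 0.843.
Interpolate at f ≈ 0.843 with slerp weights a = sin((1−f)δ)/sin δ ≈ 0.187, b = sin(fδ)/sin δ ≈ 0.888.
p = a·p₁ + b·p₂ ≈ (-0.175, 0.860, -0.479); φ = arcsin(p_z) ≈ -28.59°, λ = atan2(p_y, p_x) ≈ 101.49°.

≈ 28.6°S, 101.5°E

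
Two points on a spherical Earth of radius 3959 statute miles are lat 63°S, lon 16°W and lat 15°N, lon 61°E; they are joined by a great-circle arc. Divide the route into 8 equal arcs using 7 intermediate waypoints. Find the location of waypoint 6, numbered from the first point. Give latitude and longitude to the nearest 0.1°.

Convert each endpoint to a unit vector on the sphere (x = cos φ cos λ, y = cos φ sin λ, z = sin φ).
The central angle between the endpoints is δ = arccos(p₁·p₂) ≈ 1.703 rad (97.6°).
Interpolate at f = 6/8 with slerp weights a = sin((1−f)δ)/sin δ ≈ 0.417, b = sin(fδ)/sin δ ≈ 0.966.
p = a·p₁ + b·p₂ ≈ (0.634, 0.764, -0.121); φ = arcsin(p_z) ≈ -6.97°, λ = atan2(p_y, p_x) ≈ 50.30°.

≈ lat 7.0°S, lon 50.3°E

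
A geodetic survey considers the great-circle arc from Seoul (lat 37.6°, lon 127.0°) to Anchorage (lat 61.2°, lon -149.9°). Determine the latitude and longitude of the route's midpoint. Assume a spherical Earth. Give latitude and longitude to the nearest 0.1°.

Convert each endpoint to a unit vector on the sphere (x = cos φ cos λ, y = cos φ sin λ, z = sin φ).
The central angle between the endpoints is δ = arccos(p₁·p₂) ≈ 0.951 rad (54.5°).
Interpolate at f = 1/2 with slerp weights a = sin((1−f)δ)/sin δ ≈ 0.562, b = sin(fδ)/sin δ ≈ 0.562.
p = a·p₁ + b·p₂ ≈ (-0.503, 0.220, 0.836); φ = arcsin(p_z) ≈ 56.73°, λ = atan2(p_y, p_x) ≈ 156.36°.

≈ lat 56.7°, lon 156.4°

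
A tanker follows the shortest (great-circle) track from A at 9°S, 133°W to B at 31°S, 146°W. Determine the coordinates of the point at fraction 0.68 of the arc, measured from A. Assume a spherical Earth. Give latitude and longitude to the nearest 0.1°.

From cos δ = sin φ₁ sin φ₂ + cos φ₁ cos φ₂ cos Δλ, the central angle is δ ≈ 0.438 rad (25.1°).
Interpolate at f = 0.68 with slerp weights a = sin((1−f)δ)/sin δ ≈ 0.329, b = sin(fδ)/sin δ ≈ 0.692.
p = a·p₁ + b·p₂ ≈ (-0.714, -0.570, -0.408); φ = arcsin(p_z) ≈ -24.07°, λ = atan2(p_y, p_x) ≈ -141.40°.

≈ 24.1°S, 141.4°W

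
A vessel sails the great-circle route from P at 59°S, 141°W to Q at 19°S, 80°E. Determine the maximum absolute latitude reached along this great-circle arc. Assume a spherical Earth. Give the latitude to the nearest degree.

≈ 71°S

The great circle lies in the plane with unit normal n̂ = (p₁ × p₂)/|p₁ × p₂|.
Here n̂_z ≈ -0.321; the vertex latitude is φ_max = arccos|n̂_z| ≈ 71.3°.
Check via Clairaut: cos φ_max = |cos φ₁| · sin C = cos(59.0°)·sin(141.5°) ≈ 0.321, again giving ≈ 71.3°.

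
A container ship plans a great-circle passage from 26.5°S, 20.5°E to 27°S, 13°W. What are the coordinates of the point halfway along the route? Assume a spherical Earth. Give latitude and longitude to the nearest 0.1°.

≈ 27.8°S, 3.8°E

From cos δ = sin φ₁ sin φ₂ + cos φ₁ cos φ₂ cos Δλ, the central angle is δ ≈ 0.521 rad (29.8°).
Interpolate at f = 1/2 with slerp weights a = sin((1−f)δ)/sin δ ≈ 0.517, b = sin(fδ)/sin δ ≈ 0.517.
p = a·p₁ + b·p₂ ≈ (0.883, 0.058, -0.466); φ = arcsin(p_z) ≈ -27.76°, λ = atan2(p_y, p_x) ≈ 3.79°.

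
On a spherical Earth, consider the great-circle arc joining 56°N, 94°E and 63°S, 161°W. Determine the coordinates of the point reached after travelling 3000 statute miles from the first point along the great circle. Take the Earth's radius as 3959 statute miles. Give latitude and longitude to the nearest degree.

The haversine formula gives a central angle δ ≈ 2.505 rad (143.6°) between the endpoints. The total great-circle distance is δ·R ≈ 2.505 × 3959 ≈ 9919 mi, so the target fraction is f = 3000/9919 ≈ 0.302.
Interpolate at f ≈ 0.302 with slerp weights a = sin((1−f)δ)/sin δ ≈ 1.657, b = sin(fδ)/sin δ ≈ 1.157.
p = a·p₁ + b·p₂ ≈ (-0.561, 0.753, 0.343); φ = arcsin(p_z) ≈ 20.05°, λ = atan2(p_y, p_x) ≈ 126.69°.

≈ 20°N, 127°E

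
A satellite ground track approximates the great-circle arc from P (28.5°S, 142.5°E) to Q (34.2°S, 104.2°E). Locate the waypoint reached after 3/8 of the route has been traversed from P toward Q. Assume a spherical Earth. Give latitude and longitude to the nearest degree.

Convert each endpoint to a unit vector on the sphere (x = cos φ cos λ, y = cos φ sin λ, z = sin φ).
The central angle between the endpoints is δ = arccos(p₁·p₂) ≈ 0.576 rad (33.0°).
Interpolate at f = 3/8 with slerp weights a = sin((1−f)δ)/sin δ ≈ 0.647, b = sin(fδ)/sin δ ≈ 0.393.
p = a·p₁ + b·p₂ ≈ (-0.531, 0.662, -0.530); φ = arcsin(p_z) ≈ -31.99°, λ = atan2(p_y, p_x) ≈ 128.74°.

≈ (32°S, 129°E)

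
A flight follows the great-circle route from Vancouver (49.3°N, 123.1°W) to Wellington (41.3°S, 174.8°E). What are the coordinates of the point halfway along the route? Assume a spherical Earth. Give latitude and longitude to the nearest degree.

≈ 5°N, 157°W

From cos δ = sin φ₁ sin φ₂ + cos φ₁ cos φ₂ cos Δλ, the central angle is δ ≈ 1.845 rad (105.7°).
Interpolate at f = 1/2 with slerp weights a = sin((1−f)δ)/sin δ ≈ 0.828, b = sin(fδ)/sin δ ≈ 0.828.
p = a·p₁ + b·p₂ ≈ (-0.915, -0.396, 0.081); φ = arcsin(p_z) ≈ 4.66°, λ = atan2(p_y, p_x) ≈ -156.59°.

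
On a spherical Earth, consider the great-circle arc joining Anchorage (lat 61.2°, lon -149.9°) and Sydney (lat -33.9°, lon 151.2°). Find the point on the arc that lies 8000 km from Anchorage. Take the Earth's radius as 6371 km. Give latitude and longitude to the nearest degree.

The haversine formula gives a central angle δ ≈ 1.857 rad (106.4°) between the endpoints. The total great-circle distance is δ·R ≈ 1.857 × 6371 ≈ 11830 km, so the target fraction is f = 8000/11830 ≈ 0.676.
Interpolate at f ≈ 0.676 with slerp weights a = sin((1−f)δ)/sin δ ≈ 0.590, b = sin(fδ)/sin δ ≈ 0.991.
p = a·p₁ + b·p₂ ≈ (-0.967, 0.254, -0.036); φ = arcsin(p_z) ≈ -2.07°, λ = atan2(p_y, p_x) ≈ 165.29°.

≈ lat -2°, lon 165°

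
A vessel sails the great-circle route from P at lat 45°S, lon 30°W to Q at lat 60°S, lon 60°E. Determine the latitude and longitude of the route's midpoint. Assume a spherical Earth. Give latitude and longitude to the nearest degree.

≈ lat 61°S, lon 5°E

Write both endpoints as unit vectors p₁, p₂ with components (cos φ cos λ, cos φ sin λ, sin φ).
The central angle between the endpoints is δ = arccos(p₁·p₂) ≈ 0.912 rad (52.2°).
Interpolate at f = 1/2 with slerp weights a = sin((1−f)δ)/sin δ ≈ 0.557, b = sin(fδ)/sin δ ≈ 0.557.
p = a·p₁ + b·p₂ ≈ (0.480, 0.044, -0.876); φ = arcsin(p_z) ≈ -61.17°, λ = atan2(p_y, p_x) ≈ 5.26°.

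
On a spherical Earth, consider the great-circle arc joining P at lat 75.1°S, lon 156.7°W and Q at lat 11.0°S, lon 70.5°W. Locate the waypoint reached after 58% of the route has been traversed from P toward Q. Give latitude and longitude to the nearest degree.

≈ lat 42°S, lon 82°W

The haversine formula gives a central angle δ ≈ 1.368 rad (78.4°) between the endpoints.
Interpolate at f = 0.58 with slerp weights a = sin((1−f)δ)/sin δ ≈ 0.555, b = sin(fδ)/sin δ ≈ 0.728.
p = a·p₁ + b·p₂ ≈ (0.107, -0.730, -0.675); φ = arcsin(p_z) ≈ -42.46°, λ = atan2(p_y, p_x) ≈ -81.63°.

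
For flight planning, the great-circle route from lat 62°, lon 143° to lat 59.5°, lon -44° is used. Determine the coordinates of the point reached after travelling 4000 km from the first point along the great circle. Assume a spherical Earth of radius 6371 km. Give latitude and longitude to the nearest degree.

Write both endpoints as unit vectors p₁, p₂ with components (cos φ cos λ, cos φ sin λ, sin φ).
The central angle between the endpoints is δ = arccos(p₁·p₂) ≈ 1.019 rad (58.4°). The total great-circle distance is δ·R ≈ 1.019 × 6371 ≈ 6492 km, so the target fraction is f = 4000/6492 ≈ 0.616.
Interpolate at f ≈ 0.616 with slerp weights a = sin((1−f)δ)/sin δ ≈ 0.448, b = sin(fδ)/sin δ ≈ 0.690.
p = a·p₁ + b·p₂ ≈ (0.084, -0.117, 0.990); φ = arcsin(p_z) ≈ 81.73°, λ = atan2(p_y, p_x) ≈ -54.26°.

≈ lat 82°, lon -54°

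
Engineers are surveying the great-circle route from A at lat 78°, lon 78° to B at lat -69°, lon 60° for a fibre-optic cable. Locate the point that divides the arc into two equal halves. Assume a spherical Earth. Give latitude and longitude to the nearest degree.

≈ lat 5°, lon 67°

Convert each endpoint to a unit vector on the sphere (x = cos φ cos λ, y = cos φ sin λ, z = sin φ).
The central angle between the endpoints is δ = arccos(p₁·p₂) ≈ 2.572 rad (147.4°).
Interpolate at f = 1/2 with slerp weights a = sin((1−f)δ)/sin δ ≈ 1.781, b = sin(fδ)/sin δ ≈ 1.781.
p = a·p₁ + b·p₂ ≈ (0.396, 0.915, 0.079); φ = arcsin(p_z) ≈ 4.55°, λ = atan2(p_y, p_x) ≈ 66.59°.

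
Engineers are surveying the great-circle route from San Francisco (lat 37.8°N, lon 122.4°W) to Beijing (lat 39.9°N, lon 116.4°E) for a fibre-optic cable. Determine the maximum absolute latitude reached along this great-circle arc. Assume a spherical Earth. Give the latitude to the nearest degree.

≈ 59°N

The great circle lies in the plane with unit normal n̂ = (p₁ × p₂)/|p₁ × p₂|.
Here n̂_z ≈ -0.520; the vertex latitude is φ_max = arccos|n̂_z| ≈ 58.7°.
Check via Clairaut: cos φ_max = |cos φ₁| · sin C = cos(37.8°)·sin(41.2°) ≈ 0.520, again giving ≈ 58.7°.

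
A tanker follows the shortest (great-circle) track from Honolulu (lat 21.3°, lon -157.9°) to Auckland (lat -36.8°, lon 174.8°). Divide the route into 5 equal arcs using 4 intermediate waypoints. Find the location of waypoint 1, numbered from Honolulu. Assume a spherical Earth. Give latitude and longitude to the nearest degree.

Write both endpoints as unit vectors p₁, p₂ with components (cos φ cos λ, cos φ sin λ, sin φ).
The central angle between the endpoints is δ = arccos(p₁·p₂) ≈ 1.109 rad (63.6°).
Interpolate at f = 1/5 with slerp weights a = sin((1−f)δ)/sin δ ≈ 0.866, b = sin(fδ)/sin δ ≈ 0.246.
p = a·p₁ + b·p₂ ≈ (-0.944, -0.286, 0.167); φ = arcsin(p_z) ≈ 9.64°, λ = atan2(p_y, p_x) ≈ -163.15°.

≈ lat 10°, lon -163°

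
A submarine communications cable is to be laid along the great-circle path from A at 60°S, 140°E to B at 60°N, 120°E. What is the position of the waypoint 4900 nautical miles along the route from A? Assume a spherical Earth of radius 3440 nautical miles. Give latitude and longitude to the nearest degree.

≈ 21°N, 128°E

Write both endpoints as unit vectors p₁, p₂ with components (cos φ cos λ, cos φ sin λ, sin φ).
The central angle between the endpoints is δ = arccos(p₁·p₂) ≈ 2.112 rad (121.0°). The total great-circle distance is δ·R ≈ 2.112 × 3440 ≈ 7265 nmi, so the target fraction is f = 4900/7265 ≈ 0.674.
Interpolate at f ≈ 0.674 with slerp weights a = sin((1−f)δ)/sin δ ≈ 0.740, b = sin(fδ)/sin δ ≈ 1.154.
p = a·p₁ + b·p₂ ≈ (-0.572, 0.738, 0.358); φ = arcsin(p_z) ≈ 21.00°, λ = atan2(p_y, p_x) ≈ 127.79°.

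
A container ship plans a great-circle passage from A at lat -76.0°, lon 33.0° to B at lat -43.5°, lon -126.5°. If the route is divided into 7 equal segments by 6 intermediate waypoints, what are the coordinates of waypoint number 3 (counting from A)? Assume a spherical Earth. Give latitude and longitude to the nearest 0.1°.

≈ lat -77.1°, lon -112.2°

Convert each endpoint to a unit vector on the sphere (x = cos φ cos λ, y = cos φ sin λ, z = sin φ).
The central angle between the endpoints is δ = arccos(p₁·p₂) ≈ 1.043 rad (59.8°).
Interpolate at f = 3/7 with slerp weights a = sin((1−f)δ)/sin δ ≈ 0.650, b = sin(fδ)/sin δ ≈ 0.500.
p = a·p₁ + b·p₂ ≈ (-0.084, -0.206, -0.975); φ = arcsin(p_z) ≈ -77.14°, λ = atan2(p_y, p_x) ≈ -112.18°.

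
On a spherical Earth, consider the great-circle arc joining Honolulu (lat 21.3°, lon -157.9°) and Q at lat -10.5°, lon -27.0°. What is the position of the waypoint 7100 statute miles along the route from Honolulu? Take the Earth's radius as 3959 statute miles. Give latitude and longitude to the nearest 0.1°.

≈ lat -0.1°, lon -54.2°

The haversine formula gives a central angle δ ≈ 2.300 rad (131.8°) between the endpoints. The total great-circle distance is δ·R ≈ 2.300 × 3959 ≈ 9104 mi, so the target fraction is f = 7100/9104 ≈ 0.780.
Interpolate at f ≈ 0.780 with slerp weights a = sin((1−f)δ)/sin δ ≈ 0.650, b = sin(fδ)/sin δ ≈ 1.307.
p = a·p₁ + b·p₂ ≈ (0.584, -0.812, -0.002); φ = arcsin(p_z) ≈ -0.12°, λ = atan2(p_y, p_x) ≈ -54.24°.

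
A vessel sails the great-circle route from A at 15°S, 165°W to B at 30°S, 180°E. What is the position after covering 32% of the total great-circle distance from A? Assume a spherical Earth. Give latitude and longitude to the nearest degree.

Convert each endpoint to a unit vector on the sphere (x = cos φ cos λ, y = cos φ sin λ, z = sin φ).
The central angle between the endpoints is δ = arccos(p₁·p₂) ≈ 0.356 rad (20.4°).
Interpolate at f = 0.32 with slerp weights a = sin((1−f)δ)/sin δ ≈ 0.688, b = sin(fδ)/sin δ ≈ 0.326.
p = a·p₁ + b·p₂ ≈ (-0.924, -0.172, -0.341); φ = arcsin(p_z) ≈ -19.94°, λ = atan2(p_y, p_x) ≈ -169.46°.

≈ 20°S, 169°W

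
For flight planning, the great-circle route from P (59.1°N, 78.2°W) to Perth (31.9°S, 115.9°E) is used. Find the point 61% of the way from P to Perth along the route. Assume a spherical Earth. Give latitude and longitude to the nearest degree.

Write both endpoints as unit vectors p₁, p₂ with components (cos φ cos λ, cos φ sin λ, sin φ).
The central angle between the endpoints is δ = arccos(p₁·p₂) ≈ 2.639 rad (151.2°).
Interpolate at f = 0.61 with slerp weights a = sin((1−f)δ)/sin δ ≈ 1.778, b = sin(fδ)/sin δ ≈ 2.074.
p = a·p₁ + b·p₂ ≈ (-0.582, 0.690, 0.430); φ = arcsin(p_z) ≈ 25.47°, λ = atan2(p_y, p_x) ≈ 130.17°.

≈ (25°N, 130°E)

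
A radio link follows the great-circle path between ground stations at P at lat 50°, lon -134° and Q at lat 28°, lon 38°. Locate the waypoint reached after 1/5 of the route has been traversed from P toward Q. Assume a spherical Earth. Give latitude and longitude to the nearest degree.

≈ lat 70°, lon -127°

Write both endpoints as unit vectors p₁, p₂ with components (cos φ cos λ, cos φ sin λ, sin φ).
The central angle between the endpoints is δ = arccos(p₁·p₂) ≈ 1.775 rad (101.7°).
Interpolate at f = 1/5 with slerp weights a = sin((1−f)δ)/sin δ ≈ 1.009, b = sin(fδ)/sin δ ≈ 0.355.
p = a·p₁ + b·p₂ ≈ (-0.204, -0.274, 0.940); φ = arcsin(p_z) ≈ 70.04°, λ = atan2(p_y, p_x) ≈ -126.66°.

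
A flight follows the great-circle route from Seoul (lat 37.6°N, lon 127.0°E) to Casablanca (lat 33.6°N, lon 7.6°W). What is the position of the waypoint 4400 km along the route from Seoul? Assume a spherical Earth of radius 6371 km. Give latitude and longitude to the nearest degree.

≈ lat 61°N, lon 75°E

Write both endpoints as unit vectors p₁, p₂ with components (cos φ cos λ, cos φ sin λ, sin φ).
The central angle between the endpoints is δ = arccos(p₁·p₂) ≈ 1.697 rad (97.2°). The total great-circle distance is δ·R ≈ 1.697 × 6371 ≈ 10811 km, so the target fraction is f = 4400/10811 ≈ 0.407.
Interpolate at f ≈ 0.407 with slerp weights a = sin((1−f)δ)/sin δ ≈ 0.852, b = sin(fδ)/sin δ ≈ 0.642.
p = a·p₁ + b·p₂ ≈ (0.124, 0.468, 0.875); φ = arcsin(p_z) ≈ 61.04°, λ = atan2(p_y, p_x) ≈ 75.15°.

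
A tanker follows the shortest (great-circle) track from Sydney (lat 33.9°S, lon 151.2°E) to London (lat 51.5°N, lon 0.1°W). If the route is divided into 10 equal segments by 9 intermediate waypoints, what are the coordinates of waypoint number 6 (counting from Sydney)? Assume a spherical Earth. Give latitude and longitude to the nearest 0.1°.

≈ lat 40.1°N, lon 92.4°E

Write both endpoints as unit vectors p₁, p₂ with components (cos φ cos λ, cos φ sin λ, sin φ).
The central angle between the endpoints is δ = arccos(p₁·p₂) ≈ 2.668 rad (152.8°).
Interpolate at f = 6/10 with slerp weights a = sin((1−f)δ)/sin δ ≈ 1.918, b = sin(fδ)/sin δ ≈ 2.190.
p = a·p₁ + b·p₂ ≈ (-0.032, 0.765, 0.644); φ = arcsin(p_z) ≈ 40.06°, λ = atan2(p_y, p_x) ≈ 92.42°.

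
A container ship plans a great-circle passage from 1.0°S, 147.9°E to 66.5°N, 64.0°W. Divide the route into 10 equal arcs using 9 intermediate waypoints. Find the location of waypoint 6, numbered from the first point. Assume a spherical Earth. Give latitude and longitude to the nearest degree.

Convert each endpoint to a unit vector on the sphere (x = cos φ cos λ, y = cos φ sin λ, z = sin φ).
The central angle between the endpoints is δ = arccos(p₁·p₂) ≈ 1.933 rad (110.8°).
Interpolate at f = 6/10 with slerp weights a = sin((1−f)δ)/sin δ ≈ 0.747, b = sin(fδ)/sin δ ≈ 0.980.
p = a·p₁ + b·p₂ ≈ (-0.461, 0.046, 0.886); φ = arcsin(p_z) ≈ 62.38°, λ = atan2(p_y, p_x) ≈ 174.37°.

≈ 62°N, 174°E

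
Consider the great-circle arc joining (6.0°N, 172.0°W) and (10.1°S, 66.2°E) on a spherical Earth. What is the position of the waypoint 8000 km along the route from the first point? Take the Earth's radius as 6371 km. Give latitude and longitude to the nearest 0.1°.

≈ (5.9°S, 116.9°E)

From cos δ = sin φ₁ sin φ₂ + cos φ₁ cos φ₂ cos Δλ, the central angle is δ ≈ 2.134 rad (122.3°). The total great-circle distance is δ·R ≈ 2.134 × 6371 ≈ 13599 km, so the target fraction is f = 8000/13599 ≈ 0.588.
Interpolate at f ≈ 0.588 with slerp weights a = sin((1−f)δ)/sin δ ≈ 0.911, b = sin(fδ)/sin δ ≈ 1.125.
p = a·p₁ + b·p₂ ≈ (-0.450, 0.887, -0.102); φ = arcsin(p_z) ≈ -5.86°, λ = atan2(p_y, p_x) ≈ 116.91°.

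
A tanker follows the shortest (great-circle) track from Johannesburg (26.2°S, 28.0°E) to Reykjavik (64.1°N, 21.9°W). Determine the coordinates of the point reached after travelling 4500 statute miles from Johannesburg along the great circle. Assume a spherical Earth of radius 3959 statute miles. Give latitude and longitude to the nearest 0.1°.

≈ 35.5°N, 5.9°E

Write both endpoints as unit vectors p₁, p₂ with components (cos φ cos λ, cos φ sin λ, sin φ).
The central angle between the endpoints is δ = arccos(p₁·p₂) ≈ 1.716 rad (98.3°). The total great-circle distance is δ·R ≈ 1.716 × 3959 ≈ 6794 mi, so the target fraction is f = 4500/6794 ≈ 0.662.
Interpolate at f ≈ 0.662 with slerp weights a = sin((1−f)δ)/sin δ ≈ 0.553, b = sin(fδ)/sin δ ≈ 0.917.
p = a·p₁ + b·p₂ ≈ (0.810, 0.084, 0.580); φ = arcsin(p_z) ≈ 35.49°, λ = atan2(p_y, p_x) ≈ 5.90°.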